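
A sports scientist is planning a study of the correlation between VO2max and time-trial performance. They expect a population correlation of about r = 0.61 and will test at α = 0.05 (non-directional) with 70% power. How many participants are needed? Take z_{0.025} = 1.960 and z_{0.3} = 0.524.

n = 16

Fisher's z: C = ½·ln((1+r)/(1−r)) = ½·ln(4.1282) = 0.7089.
n = ((z_{α/2} + z_β)/C)² + 3.
(1.960 + 0.524) / 0.7089 = 2.484 / 0.7089 = 3.504.
n = 3.504² + 3 = 12.28 + 3 = 15.3.
Round up.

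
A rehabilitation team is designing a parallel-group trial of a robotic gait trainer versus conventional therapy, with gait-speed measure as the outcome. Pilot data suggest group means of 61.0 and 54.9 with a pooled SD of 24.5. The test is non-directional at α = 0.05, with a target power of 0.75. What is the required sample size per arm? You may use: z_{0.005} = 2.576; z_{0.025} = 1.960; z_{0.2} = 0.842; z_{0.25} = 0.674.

n = 224 per group

Cohen's d = |M₁ − M₂| / SD_pooled = |61.0 − 54.9| / 24.5 = 6.1 / 24.5 = 0.249.
For two independent groups with equal n: n = 2·((z_{α/2} + z_β) / d)².
z_{α/2} + z_β = 1.960 + 0.674 = 2.634.
n = 2 × (2.634 / 0.249)² = 2 × 10.578² = 2 × 111.90 = 223.8.
Round up to the next whole participant.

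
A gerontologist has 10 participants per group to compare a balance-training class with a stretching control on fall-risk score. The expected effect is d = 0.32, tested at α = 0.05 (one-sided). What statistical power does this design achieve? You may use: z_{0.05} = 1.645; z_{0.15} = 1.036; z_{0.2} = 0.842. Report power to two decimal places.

For two equal groups, power = Φ(d·√(n/2) − z_{α}).
d·√(n/2) = 0.32 × √(10/2) = 0.32 × 2.236 = 0.716.
z_β = 0.716 − 1.645 = -0.929.
Power = Φ(-0.929) = 0.176.

power ≈ 0.18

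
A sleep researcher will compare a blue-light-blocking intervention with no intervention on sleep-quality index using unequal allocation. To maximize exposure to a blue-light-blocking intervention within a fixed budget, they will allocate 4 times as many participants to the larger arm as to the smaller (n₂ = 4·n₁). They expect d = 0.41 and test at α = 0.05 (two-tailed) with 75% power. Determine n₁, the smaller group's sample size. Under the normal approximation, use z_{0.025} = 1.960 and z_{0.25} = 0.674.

n₁ = 52

With allocation ratio k = n₂/n₁ = 4, Var(x̄₁−x̄₂) = σ²(1/n₁ + 1/(k·n₁)) = σ²·(k+1)/(k·n₁).
So n₁ = (1 + 1/k)·((z_{α/2} + z_β)/d)² = 1.250 × (2.634/0.41)².
n₁ = 1.250 × 41.27 = 51.6.
Round up: n₁ = 52, giving n₂ = 4 × 52 = 208.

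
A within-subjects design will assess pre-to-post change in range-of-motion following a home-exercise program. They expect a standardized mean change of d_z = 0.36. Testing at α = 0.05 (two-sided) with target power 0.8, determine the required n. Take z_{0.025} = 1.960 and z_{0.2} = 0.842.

For a paired (one-sample on differences) test: n = ((z_{α/2} + z_β) / d)².
z_{α/2} + z_β = 1.960 + 0.842 = 2.802.
n = (2.802 / 0.36)² = 7.783² = 60.58.
Round up.

n = 61 pairs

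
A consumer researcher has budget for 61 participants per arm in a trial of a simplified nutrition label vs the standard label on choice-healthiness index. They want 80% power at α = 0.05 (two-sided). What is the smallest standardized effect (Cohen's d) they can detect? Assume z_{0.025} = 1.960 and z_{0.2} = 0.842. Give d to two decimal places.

For two independent groups of n = 61 each: d_min = (z_{α/2} + z_β)·√(2/n).
z-sum = 1.960 + 0.842 = 2.802.
d_min = 2.802 × √(2/61) = 2.802 × 0.1811 = 0.507.

d_min ≈ 0.51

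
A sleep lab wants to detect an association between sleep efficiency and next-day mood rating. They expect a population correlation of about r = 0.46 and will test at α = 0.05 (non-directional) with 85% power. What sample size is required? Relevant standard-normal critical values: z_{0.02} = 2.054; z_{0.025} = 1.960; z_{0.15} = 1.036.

n = 40

Fisher's z: C = ½·ln((1+r)/(1−r)) = ½·ln(2.7037) = 0.4973.
n = ((z_{α/2} + z_β)/C)² + 3.
(1.960 + 1.036) / 0.4973 = 2.996 / 0.4973 = 6.025.
n = 6.025² + 3 = 36.29 + 3 = 39.3.
Round up.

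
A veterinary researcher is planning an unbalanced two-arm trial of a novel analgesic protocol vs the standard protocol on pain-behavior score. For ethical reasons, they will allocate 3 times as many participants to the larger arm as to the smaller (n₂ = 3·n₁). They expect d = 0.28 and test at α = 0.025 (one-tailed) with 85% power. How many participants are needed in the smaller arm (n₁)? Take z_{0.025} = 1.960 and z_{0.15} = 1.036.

n₁ = 153

With allocation ratio k = n₂/n₁ = 3, Var(x̄₁−x̄₂) = σ²(1/n₁ + 1/(k·n₁)) = σ²·(k+1)/(k·n₁).
So n₁ = (1 + 1/k)·((z_{α} + z_β)/d)² = 1.333 × (2.996/0.28)².
n₁ = 1.333 × 114.49 = 152.7.
Round up: n₁ = 153, giving n₂ = 3 × 153 = 459.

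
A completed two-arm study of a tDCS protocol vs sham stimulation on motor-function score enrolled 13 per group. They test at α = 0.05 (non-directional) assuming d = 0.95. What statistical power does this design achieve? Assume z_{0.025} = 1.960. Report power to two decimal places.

For two equal groups, power = Φ(d·√(n/2) − z_{α/2}).
d·√(n/2) = 0.95 × √(13/2) = 0.95 × 2.550 = 2.422.
z_β = 2.422 − 1.960 = 0.462.
Power = Φ(0.462) = 0.678.

power ≈ 0.68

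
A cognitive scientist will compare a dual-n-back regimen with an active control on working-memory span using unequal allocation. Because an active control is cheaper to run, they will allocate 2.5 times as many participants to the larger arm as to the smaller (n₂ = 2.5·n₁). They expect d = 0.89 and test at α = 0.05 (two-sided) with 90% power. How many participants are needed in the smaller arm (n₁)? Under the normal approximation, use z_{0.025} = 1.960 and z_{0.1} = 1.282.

n₁ = 19

With allocation ratio k = n₂/n₁ = 2.5, Var(x̄₁−x̄₂) = σ²(1/n₁ + 1/(k·n₁)) = σ²·(k+1)/(k·n₁).
So n₁ = (1 + 1/k)·((z_{α/2} + z_β)/d)² = 1.400 × (3.242/0.89)².
n₁ = 1.400 × 13.27 = 18.6.
Round up: n₁ = 19, giving n₂ = ⌈2.5 × 19⌉ = ⌈47.5⌉ = 48.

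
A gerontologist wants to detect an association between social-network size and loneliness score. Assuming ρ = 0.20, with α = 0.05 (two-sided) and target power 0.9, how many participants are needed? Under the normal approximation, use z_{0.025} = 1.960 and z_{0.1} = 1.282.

Fisher's z: C = ½·ln((1+r)/(1−r)) = ½·ln(1.5000) = 0.2027.
n = ((z_{α/2} + z_β)/C)² + 3.
(1.960 + 1.282) / 0.2027 = 3.242 / 0.2027 = 15.994.
n = 15.994² + 3 = 255.81 + 3 = 258.8.
Round up.

n = 259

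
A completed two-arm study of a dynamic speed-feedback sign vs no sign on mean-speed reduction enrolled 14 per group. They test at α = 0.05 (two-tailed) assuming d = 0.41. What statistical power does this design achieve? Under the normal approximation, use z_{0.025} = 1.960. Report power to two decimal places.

For two equal groups, power = Φ(d·√(n/2) − z_{α/2}).
d·√(n/2) = 0.41 × √(14/2) = 0.41 × 2.646 = 1.085.
z_β = 1.085 − 1.960 = -0.875.
Power = Φ(-0.875) = 0.191.

power ≈ 0.19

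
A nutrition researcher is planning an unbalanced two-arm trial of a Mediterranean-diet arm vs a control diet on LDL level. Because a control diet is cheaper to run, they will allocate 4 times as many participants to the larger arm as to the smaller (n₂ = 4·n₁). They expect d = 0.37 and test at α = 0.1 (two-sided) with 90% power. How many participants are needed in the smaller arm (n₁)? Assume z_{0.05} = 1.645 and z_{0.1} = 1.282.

With allocation ratio k = n₂/n₁ = 4, Var(x̄₁−x̄₂) = σ²(1/n₁ + 1/(k·n₁)) = σ²·(k+1)/(k·n₁).
So n₁ = (1 + 1/k)·((z_{α/2} + z_β)/d)² = 1.250 × (2.927/0.37)².
n₁ = 1.250 × 62.58 = 78.2.
Round up: n₁ = 79, giving n₂ = 4 × 79 = 316.

n₁ = 79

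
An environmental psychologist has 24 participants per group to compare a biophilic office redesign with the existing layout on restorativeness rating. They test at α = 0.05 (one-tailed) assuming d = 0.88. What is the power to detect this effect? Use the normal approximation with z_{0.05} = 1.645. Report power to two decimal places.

For two equal groups, power = Φ(d·√(n/2) − z_{α}).
d·√(n/2) = 0.88 × √(24/2) = 0.88 × 3.464 = 3.048.
z_β = 3.048 − 1.645 = 1.403.
Power = Φ(1.403) = 0.920.

power ≈ 0.92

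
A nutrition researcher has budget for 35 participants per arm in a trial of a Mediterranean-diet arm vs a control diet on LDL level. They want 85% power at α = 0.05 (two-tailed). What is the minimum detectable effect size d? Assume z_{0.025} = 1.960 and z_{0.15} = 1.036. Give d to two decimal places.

d_min ≈ 0.72

For two independent groups of n = 35 each: d_min = (z_{α/2} + z_β)·√(2/n).
z-sum = 1.960 + 1.036 = 2.996.
d_min = 2.996 × √(2/35) = 2.996 × 0.2390 = 0.716.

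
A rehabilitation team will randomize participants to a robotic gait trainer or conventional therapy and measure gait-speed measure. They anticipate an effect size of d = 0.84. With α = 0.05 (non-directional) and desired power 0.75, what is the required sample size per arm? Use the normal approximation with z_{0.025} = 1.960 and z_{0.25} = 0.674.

n = 20 per group

For two independent groups with equal n: n = 2·((z_{α/2} + z_β) / d)².
z_{α/2} + z_β = 1.960 + 0.674 = 2.634.
n = 2 × (2.634 / 0.84)² = 2 × 3.136² = 2 × 9.83 = 19.7.
Round up to the next whole participant.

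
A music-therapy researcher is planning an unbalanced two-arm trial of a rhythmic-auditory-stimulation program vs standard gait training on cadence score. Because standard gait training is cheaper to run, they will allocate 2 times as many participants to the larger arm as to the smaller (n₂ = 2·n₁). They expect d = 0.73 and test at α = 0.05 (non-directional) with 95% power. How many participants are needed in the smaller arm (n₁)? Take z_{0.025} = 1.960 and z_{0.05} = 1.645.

n₁ = 37

With allocation ratio k = n₂/n₁ = 2, Var(x̄₁−x̄₂) = σ²(1/n₁ + 1/(k·n₁)) = σ²·(k+1)/(k·n₁).
So n₁ = (1 + 1/k)·((z_{α/2} + z_β)/d)² = 1.500 × (3.605/0.73)².
n₁ = 1.500 × 24.39 = 36.6.
Round up: n₁ = 37, giving n₂ = 2 × 37 = 74.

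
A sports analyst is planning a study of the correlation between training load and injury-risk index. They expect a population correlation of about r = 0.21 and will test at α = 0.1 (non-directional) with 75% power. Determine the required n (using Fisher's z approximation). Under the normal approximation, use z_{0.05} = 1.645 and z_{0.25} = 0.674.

n = 122

Fisher's z: C = ½·ln((1+r)/(1−r)) = ½·ln(1.5316) = 0.2132.
n = ((z_{α/2} + z_β)/C)² + 3.
(1.645 + 0.674) / 0.2132 = 2.319 / 0.2132 = 10.877.
n = 10.877² + 3 = 118.31 + 3 = 121.3.
Round up.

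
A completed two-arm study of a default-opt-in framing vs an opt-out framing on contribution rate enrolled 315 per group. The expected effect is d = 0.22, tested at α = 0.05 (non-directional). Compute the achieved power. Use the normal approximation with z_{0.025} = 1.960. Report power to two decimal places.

For two equal groups, power = Φ(d·√(n/2) − z_{α/2}).
d·√(n/2) = 0.22 × √(315/2) = 0.22 × 12.550 = 2.761.
z_β = 2.761 − 1.960 = 0.801.
Power = Φ(0.801) = 0.788.

power ≈ 0.79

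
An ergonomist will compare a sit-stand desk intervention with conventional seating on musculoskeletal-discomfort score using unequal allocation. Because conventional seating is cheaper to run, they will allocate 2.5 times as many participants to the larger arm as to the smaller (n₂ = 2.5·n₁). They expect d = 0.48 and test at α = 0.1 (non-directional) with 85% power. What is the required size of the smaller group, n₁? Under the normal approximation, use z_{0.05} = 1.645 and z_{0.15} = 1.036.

n₁ = 44

With allocation ratio k = n₂/n₁ = 2.5, Var(x̄₁−x̄₂) = σ²(1/n₁ + 1/(k·n₁)) = σ²·(k+1)/(k·n₁).
So n₁ = (1 + 1/k)·((z_{α/2} + z_β)/d)² = 1.400 × (2.681/0.48)².
n₁ = 1.400 × 31.20 = 43.7.
Round up: n₁ = 44, giving n₂ = 2.5 × 44 = 110.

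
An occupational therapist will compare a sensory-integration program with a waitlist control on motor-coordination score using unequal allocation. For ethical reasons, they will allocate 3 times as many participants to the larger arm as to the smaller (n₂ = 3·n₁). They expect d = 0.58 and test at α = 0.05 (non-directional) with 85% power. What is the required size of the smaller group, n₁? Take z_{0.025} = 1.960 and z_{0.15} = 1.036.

n₁ = 36

With allocation ratio k = n₂/n₁ = 3, Var(x̄₁−x̄₂) = σ²(1/n₁ + 1/(k·n₁)) = σ²·(k+1)/(k·n₁).
So n₁ = (1 + 1/k)·((z_{α/2} + z_β)/d)² = 1.333 × (2.996/0.58)².
n₁ = 1.333 × 26.68 = 35.6.
Round up: n₁ = 36, giving n₂ = 3 × 36 = 108.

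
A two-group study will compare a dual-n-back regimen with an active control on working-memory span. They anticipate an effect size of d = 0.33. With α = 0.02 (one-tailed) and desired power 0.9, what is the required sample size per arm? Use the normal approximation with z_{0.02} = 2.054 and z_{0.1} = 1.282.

For two independent groups with equal n: n = 2·((z_{α} + z_β) / d)².
z_{α} + z_β = 2.054 + 1.282 = 3.336.
n = 2 × (3.336 / 0.33)² = 2 × 10.109² = 2 × 102.19 = 204.4.
Round up to the next whole participant.

n = 205 per group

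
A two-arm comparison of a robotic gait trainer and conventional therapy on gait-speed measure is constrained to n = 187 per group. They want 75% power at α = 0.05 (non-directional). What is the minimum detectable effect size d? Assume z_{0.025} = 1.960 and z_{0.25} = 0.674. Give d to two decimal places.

d_min ≈ 0.27

For two independent groups of n = 187 each: d_min = (z_{α/2} + z_β)·√(2/n).
z-sum = 1.960 + 0.674 = 2.634.
d_min = 2.634 × √(2/187) = 2.634 × 0.1034 = 0.272.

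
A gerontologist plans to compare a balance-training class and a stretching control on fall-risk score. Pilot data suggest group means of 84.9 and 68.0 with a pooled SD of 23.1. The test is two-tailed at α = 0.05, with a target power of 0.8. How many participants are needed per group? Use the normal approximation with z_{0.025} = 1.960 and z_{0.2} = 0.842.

n = 30 per group

Cohen's d = |M₁ − M₂| / SD_pooled = |84.9 − 68.0| / 23.1 = 16.9 / 23.1 = 0.732.
For two independent groups with equal n: n = 2·((z_{α/2} + z_β) / d)².
z_{α/2} + z_β = 1.960 + 0.842 = 2.802.
n = 2 × (2.802 / 0.732)² = 2 × 3.828² = 2 × 14.65 = 29.3.
Round up to the next whole participant.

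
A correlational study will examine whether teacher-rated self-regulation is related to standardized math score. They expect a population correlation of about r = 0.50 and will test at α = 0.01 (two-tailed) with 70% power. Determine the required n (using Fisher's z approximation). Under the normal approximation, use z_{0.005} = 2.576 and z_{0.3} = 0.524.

Fisher's z: C = ½·ln((1+r)/(1−r)) = ½·ln(3.0000) = 0.5493.
n = ((z_{α/2} + z_β)/C)² + 3.
(2.576 + 0.524) / 0.5493 = 3.100 / 0.5493 = 5.644.
n = 5.644² + 3 = 31.85 + 3 = 34.8.
Round up.

n = 35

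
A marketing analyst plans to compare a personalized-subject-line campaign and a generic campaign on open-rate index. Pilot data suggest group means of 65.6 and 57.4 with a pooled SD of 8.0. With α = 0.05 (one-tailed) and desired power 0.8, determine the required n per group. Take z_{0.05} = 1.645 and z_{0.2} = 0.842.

n = 12 per group

Cohen's d = |M₁ − M₂| / SD_pooled = |65.6 − 57.4| / 8.0 = 8.2 / 8.0 = 1.025.
For two independent groups with equal n: n = 2·((z_{α} + z_β) / d)².
z_{α} + z_β = 1.645 + 0.842 = 2.487.
n = 2 × (2.487 / 1.025)² = 2 × 2.426² = 2 × 5.89 = 11.8.
Round up to the next whole participant.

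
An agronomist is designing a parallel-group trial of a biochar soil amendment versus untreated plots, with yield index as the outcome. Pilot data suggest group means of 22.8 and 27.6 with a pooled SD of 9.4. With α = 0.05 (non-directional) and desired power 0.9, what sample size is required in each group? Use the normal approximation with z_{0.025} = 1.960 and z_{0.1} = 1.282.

n = 81 per group

Cohen's d = |M₁ − M₂| / SD_pooled = |22.8 − 27.6| / 9.4 = 4.8 / 9.4 = 0.511.
For two independent groups with equal n: n = 2·((z_{α/2} + z_β) / d)².
z_{α/2} + z_β = 1.960 + 1.282 = 3.242.
n = 2 × (3.242 / 0.511)² = 2 × 6.344² = 2 × 40.25 = 80.5.
Round up to the next whole participant.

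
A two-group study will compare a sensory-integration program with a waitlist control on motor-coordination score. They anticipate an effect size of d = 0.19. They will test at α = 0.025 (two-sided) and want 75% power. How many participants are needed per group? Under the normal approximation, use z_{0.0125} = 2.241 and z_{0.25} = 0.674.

For two independent groups with equal n: n = 2·((z_{α/2} + z_β) / d)².
z_{α/2} + z_β = 2.241 + 0.674 = 2.915.
n = 2 × (2.915 / 0.19)² = 2 × 15.342² = 2 × 235.38 = 470.8.
Round up to the next whole participant.

n = 471 per group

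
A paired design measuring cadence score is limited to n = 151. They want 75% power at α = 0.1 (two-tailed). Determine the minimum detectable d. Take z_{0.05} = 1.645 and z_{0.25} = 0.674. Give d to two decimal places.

d_min ≈ 0.19

For a single sample (or paired design) of n = 151: d_min = (z_{α/2} + z_β)/√n.
z-sum = 1.645 + 0.674 = 2.319.
d_min = 2.319 / √151 = 2.319 / 12.288 = 0.189.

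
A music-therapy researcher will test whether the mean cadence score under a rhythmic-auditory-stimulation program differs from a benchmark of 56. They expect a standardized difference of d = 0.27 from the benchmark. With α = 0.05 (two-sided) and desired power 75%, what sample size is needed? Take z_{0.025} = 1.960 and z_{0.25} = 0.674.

For a one-sample test: n = ((z_{α/2} + z_β) / d)².
z_{α/2} + z_β = 1.960 + 0.674 = 2.634.
n = (2.634 / 0.27)² = 9.756² = 95.17.
Round up.

n = 96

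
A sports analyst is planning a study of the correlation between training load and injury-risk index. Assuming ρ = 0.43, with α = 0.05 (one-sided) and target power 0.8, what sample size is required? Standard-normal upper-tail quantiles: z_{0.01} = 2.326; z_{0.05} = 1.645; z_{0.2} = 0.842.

Fisher's z: C = ½·ln((1+r)/(1−r)) = ½·ln(2.5088) = 0.4599.
n = ((z_{α} + z_β)/C)² + 3.
(1.645 + 0.842) / 0.4599 = 2.487 / 0.4599 = 5.408.
n = 5.408² + 3 = 29.24 + 3 = 32.2.
Round up.

n = 33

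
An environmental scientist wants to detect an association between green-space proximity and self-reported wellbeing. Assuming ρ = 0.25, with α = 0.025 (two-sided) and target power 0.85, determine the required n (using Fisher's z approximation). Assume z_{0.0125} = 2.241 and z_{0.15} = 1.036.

n = 168

Fisher's z: C = ½·ln((1+r)/(1−r)) = ½·ln(1.6667) = 0.2554.
n = ((z_{α/2} + z_β)/C)² + 3.
(2.241 + 1.036) / 0.2554 = 3.277 / 0.2554 = 12.831.
n = 12.831² + 3 = 164.63 + 3 = 167.6.
Round up.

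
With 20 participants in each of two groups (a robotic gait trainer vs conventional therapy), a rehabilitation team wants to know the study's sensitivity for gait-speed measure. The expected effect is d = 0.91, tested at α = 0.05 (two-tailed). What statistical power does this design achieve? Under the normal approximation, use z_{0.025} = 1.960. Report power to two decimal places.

For two equal groups, power = Φ(d·√(n/2) − z_{α/2}).
d·√(n/2) = 0.91 × √(20/2) = 0.91 × 3.162 = 2.878.
z_β = 2.878 − 1.960 = 0.918.
Power = Φ(0.918) = 0.821.

power ≈ 0.82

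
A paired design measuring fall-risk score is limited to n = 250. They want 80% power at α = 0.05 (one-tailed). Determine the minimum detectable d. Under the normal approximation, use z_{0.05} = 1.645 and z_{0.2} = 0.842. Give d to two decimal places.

For a single sample (or paired design) of n = 250: d_min = (z_{α} + z_β)/√n.
z-sum = 1.645 + 0.842 = 2.487.
d_min = 2.487 / √250 = 2.487 / 15.811 = 0.157.

d_min ≈ 0.16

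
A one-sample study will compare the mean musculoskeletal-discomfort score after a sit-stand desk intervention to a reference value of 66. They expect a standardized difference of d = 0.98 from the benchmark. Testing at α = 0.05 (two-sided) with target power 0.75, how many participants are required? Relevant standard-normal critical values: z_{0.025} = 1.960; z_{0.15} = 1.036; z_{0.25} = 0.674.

n = 8

For a one-sample test: n = ((z_{α/2} + z_β) / d)².
z_{α/2} + z_β = 1.960 + 0.674 = 2.634.
n = (2.634 / 0.98)² = 2.688² = 7.22.
Round up.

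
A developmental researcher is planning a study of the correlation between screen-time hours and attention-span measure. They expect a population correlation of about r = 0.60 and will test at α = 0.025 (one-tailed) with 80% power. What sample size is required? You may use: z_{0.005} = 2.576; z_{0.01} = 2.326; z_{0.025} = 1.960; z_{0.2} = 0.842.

Fisher's z: C = ½·ln((1+r)/(1−r)) = ½·ln(4.0000) = 0.6931.
n = ((z_{α} + z_β)/C)² + 3.
(1.960 + 0.842) / 0.6931 = 2.802 / 0.6931 = 4.043.
n = 4.043² + 3 = 16.34 + 3 = 19.3.
Round up.

n = 20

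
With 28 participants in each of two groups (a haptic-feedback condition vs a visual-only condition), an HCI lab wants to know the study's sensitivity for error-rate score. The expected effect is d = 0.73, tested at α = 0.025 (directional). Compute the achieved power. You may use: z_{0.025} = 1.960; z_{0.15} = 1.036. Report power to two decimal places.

power ≈ 0.78

For two equal groups, power = Φ(d·√(n/2) − z_{α}).
d·√(n/2) = 0.73 × √(28/2) = 0.73 × 3.742 = 2.731.
z_β = 2.731 − 1.960 = 0.771.
Power = Φ(0.771) = 0.780.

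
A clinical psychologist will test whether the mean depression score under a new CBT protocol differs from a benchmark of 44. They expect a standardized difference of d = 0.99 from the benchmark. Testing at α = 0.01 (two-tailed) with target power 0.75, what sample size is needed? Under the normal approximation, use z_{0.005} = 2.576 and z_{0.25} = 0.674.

For a one-sample test: n = ((z_{α/2} + z_β) / d)².
z_{α/2} + z_β = 2.576 + 0.674 = 3.250.
n = (3.250 / 0.99)² = 3.283² = 10.78.
Round up.

n = 11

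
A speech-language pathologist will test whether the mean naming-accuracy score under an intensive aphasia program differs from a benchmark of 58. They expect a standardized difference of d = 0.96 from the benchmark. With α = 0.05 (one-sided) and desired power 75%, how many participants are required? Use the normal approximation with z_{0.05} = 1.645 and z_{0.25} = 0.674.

For a one-sample test: n = ((z_{α} + z_β) / d)².
z_{α} + z_β = 1.645 + 0.674 = 2.319.
n = (2.319 / 0.96)² = 2.416² = 5.84.
Round up.

n = 6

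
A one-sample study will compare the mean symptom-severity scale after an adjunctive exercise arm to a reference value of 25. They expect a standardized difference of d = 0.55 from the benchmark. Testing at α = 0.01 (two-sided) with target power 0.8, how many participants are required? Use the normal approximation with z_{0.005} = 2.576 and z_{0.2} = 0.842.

For a one-sample test: n = ((z_{α/2} + z_β) / d)².
z_{α/2} + z_β = 2.576 + 0.842 = 3.418.
n = (3.418 / 0.55)² = 6.215² = 38.62.
Round up.

n = 39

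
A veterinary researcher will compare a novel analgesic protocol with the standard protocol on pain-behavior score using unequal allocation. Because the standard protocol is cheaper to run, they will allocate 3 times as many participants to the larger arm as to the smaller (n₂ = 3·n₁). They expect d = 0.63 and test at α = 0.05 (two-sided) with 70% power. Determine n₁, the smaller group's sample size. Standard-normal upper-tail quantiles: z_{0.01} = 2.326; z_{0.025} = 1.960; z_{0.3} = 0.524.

With allocation ratio k = n₂/n₁ = 3, Var(x̄₁−x̄₂) = σ²(1/n₁ + 1/(k·n₁)) = σ²·(k+1)/(k·n₁).
So n₁ = (1 + 1/k)·((z_{α/2} + z_β)/d)² = 1.333 × (2.484/0.63)².
n₁ = 1.333 × 15.55 = 20.7.
Round up: n₁ = 21, giving n₂ = 3 × 21 = 63.

n₁ = 21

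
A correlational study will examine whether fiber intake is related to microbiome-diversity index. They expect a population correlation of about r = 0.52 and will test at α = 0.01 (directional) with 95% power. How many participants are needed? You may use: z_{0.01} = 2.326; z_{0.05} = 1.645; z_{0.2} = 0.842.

n = 51

Fisher's z: C = ½·ln((1+r)/(1−r)) = ½·ln(3.1667) = 0.5763.
n = ((z_{α} + z_β)/C)² + 3.
(2.326 + 1.645) / 0.5763 = 3.971 / 0.5763 = 6.891.
n = 6.891² + 3 = 47.48 + 3 = 50.5.
Round up.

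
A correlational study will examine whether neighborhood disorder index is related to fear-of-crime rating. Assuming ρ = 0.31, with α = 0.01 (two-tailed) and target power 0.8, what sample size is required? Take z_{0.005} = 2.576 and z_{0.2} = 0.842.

Fisher's z: C = ½·ln((1+r)/(1−r)) = ½·ln(1.8986) = 0.3205.
n = ((z_{α/2} + z_β)/C)² + 3.
(2.576 + 0.842) / 0.3205 = 3.418 / 0.3205 = 10.665.
n = 10.665² + 3 = 113.73 + 3 = 116.7.
Round up.

n = 117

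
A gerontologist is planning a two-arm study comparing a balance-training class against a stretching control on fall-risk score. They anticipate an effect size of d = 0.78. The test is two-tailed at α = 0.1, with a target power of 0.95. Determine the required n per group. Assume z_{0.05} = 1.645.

n = 36 per group

For two independent groups with equal n: n = 2·((z_{α/2} + z_β) / d)².
z_{α/2} + z_β = 1.645 + 1.645 = 3.290.
n = 2 × (3.290 / 0.78)² = 2 × 4.218² = 2 × 17.79 = 35.6.
Round up to the next whole participant.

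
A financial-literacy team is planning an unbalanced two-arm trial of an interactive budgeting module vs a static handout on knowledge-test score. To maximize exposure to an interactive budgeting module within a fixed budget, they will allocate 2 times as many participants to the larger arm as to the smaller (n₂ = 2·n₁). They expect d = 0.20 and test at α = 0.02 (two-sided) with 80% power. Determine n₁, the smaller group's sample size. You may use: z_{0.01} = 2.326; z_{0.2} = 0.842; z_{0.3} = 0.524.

n₁ = 377

With allocation ratio k = n₂/n₁ = 2, Var(x̄₁−x̄₂) = σ²(1/n₁ + 1/(k·n₁)) = σ²·(k+1)/(k·n₁).
So n₁ = (1 + 1/k)·((z_{α/2} + z_β)/d)² = 1.500 × (3.168/0.20)².
n₁ = 1.500 × 250.91 = 376.4.
Round up: n₁ = 377, giving n₂ = 2 × 377 = 754.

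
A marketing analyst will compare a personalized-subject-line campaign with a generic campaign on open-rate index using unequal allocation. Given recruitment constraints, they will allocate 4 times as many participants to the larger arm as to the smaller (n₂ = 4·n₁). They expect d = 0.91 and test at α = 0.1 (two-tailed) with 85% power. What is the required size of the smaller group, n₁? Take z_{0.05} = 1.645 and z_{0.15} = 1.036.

With allocation ratio k = n₂/n₁ = 4, Var(x̄₁−x̄₂) = σ²(1/n₁ + 1/(k·n₁)) = σ²·(k+1)/(k·n₁).
So n₁ = (1 + 1/k)·((z_{α/2} + z_β)/d)² = 1.250 × (2.681/0.91)².
n₁ = 1.250 × 8.68 = 10.8.
Round up: n₁ = 11, giving n₂ = 4 × 11 = 44.

n₁ = 11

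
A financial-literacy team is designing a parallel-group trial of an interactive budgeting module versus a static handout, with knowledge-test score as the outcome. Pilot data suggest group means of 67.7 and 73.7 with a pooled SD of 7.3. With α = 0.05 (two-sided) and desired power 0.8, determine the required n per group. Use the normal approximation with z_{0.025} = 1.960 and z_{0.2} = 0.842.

n = 24 per group

Cohen's d = |M₁ − M₂| / SD_pooled = |67.7 − 73.7| / 7.3 = 6.0 / 7.3 = 0.822.
For two independent groups with equal n: n = 2·((z_{α/2} + z_β) / d)².
z_{α/2} + z_β = 1.960 + 0.842 = 2.802.
n = 2 × (2.802 / 0.822)² = 2 × 3.409² = 2 × 11.62 = 23.2.
Round up to the next whole participant.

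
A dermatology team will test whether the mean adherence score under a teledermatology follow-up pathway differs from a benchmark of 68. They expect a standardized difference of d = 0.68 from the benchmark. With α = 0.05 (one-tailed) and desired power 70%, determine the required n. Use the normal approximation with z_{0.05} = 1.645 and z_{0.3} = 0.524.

n = 11

For a one-sample test: n = ((z_{α} + z_β) / d)².
z_{α} + z_β = 1.645 + 0.524 = 2.169.
n = (2.169 / 0.68)² = 3.190² = 10.17.
Round up.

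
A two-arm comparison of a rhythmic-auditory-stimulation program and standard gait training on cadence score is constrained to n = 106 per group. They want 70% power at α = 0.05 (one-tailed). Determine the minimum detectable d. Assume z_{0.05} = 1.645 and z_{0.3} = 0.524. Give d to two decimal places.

For two independent groups of n = 106 each: d_min = (z_{α} + z_β)·√(2/n).
z-sum = 1.645 + 0.524 = 2.169.
d_min = 2.169 × √(2/106) = 2.169 × 0.1374 = 0.298.

d_min ≈ 0.30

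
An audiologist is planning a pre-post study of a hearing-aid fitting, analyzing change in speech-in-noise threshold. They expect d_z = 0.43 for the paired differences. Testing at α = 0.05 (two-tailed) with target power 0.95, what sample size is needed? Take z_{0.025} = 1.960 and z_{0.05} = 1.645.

n = 71 pairs

For a paired (one-sample on differences) test: n = ((z_{α/2} + z_β) / d)².
z_{α/2} + z_β = 1.960 + 1.645 = 3.605.
n = (3.605 / 0.43)² = 8.384² = 70.29.
Round up.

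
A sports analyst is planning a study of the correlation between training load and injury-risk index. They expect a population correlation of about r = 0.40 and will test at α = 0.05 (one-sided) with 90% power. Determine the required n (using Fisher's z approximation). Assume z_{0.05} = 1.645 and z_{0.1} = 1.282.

Fisher's z: C = ½·ln((1+r)/(1−r)) = ½·ln(2.3333) = 0.4236.
n = ((z_{α} + z_β)/C)² + 3.
(1.645 + 1.282) / 0.4236 = 2.927 / 0.4236 = 6.910.
n = 6.910² + 3 = 47.75 + 3 = 50.7.
Round up.

n = 51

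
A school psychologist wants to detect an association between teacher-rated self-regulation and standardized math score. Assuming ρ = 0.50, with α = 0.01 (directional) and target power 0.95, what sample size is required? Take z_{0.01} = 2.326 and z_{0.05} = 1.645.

n = 56

Fisher's z: C = ½·ln((1+r)/(1−r)) = ½·ln(3.0000) = 0.5493.
n = ((z_{α} + z_β)/C)² + 3.
(2.326 + 1.645) / 0.5493 = 3.971 / 0.5493 = 7.229.
n = 7.229² + 3 = 52.26 + 3 = 55.3.
Round up.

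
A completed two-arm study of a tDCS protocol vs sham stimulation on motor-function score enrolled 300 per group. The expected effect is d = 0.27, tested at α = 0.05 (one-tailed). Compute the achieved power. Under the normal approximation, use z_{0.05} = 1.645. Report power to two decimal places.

For two equal groups, power = Φ(d·√(n/2) − z_{α}).
d·√(n/2) = 0.27 × √(300/2) = 0.27 × 12.247 = 3.307.
z_β = 3.307 − 1.645 = 1.662.
Power = Φ(1.662) = 0.952.

power ≈ 0.95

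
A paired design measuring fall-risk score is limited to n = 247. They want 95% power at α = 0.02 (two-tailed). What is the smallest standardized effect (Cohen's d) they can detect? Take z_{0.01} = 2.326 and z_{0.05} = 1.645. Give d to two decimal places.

d_min ≈ 0.25

For a single sample (or paired design) of n = 247: d_min = (z_{α/2} + z_β)/√n.
z-sum = 2.326 + 1.645 = 3.971.
d_min = 3.971 / √247 = 3.971 / 15.716 = 0.253.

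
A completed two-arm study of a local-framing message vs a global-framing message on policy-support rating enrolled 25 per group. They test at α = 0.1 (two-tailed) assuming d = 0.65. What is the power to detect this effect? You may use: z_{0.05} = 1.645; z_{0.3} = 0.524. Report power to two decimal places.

For two equal groups, power = Φ(d·√(n/2) − z_{α/2}).
d·√(n/2) = 0.65 × √(25/2) = 0.65 × 3.536 = 2.298.
z_β = 2.298 − 1.645 = 0.653.
Power = Φ(0.653) = 0.743.

power ≈ 0.74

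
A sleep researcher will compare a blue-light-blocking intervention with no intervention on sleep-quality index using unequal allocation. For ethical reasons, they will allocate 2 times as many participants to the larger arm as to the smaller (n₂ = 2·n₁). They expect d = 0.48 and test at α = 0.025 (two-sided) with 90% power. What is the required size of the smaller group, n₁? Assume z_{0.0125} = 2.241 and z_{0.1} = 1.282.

With allocation ratio k = n₂/n₁ = 2, Var(x̄₁−x̄₂) = σ²(1/n₁ + 1/(k·n₁)) = σ²·(k+1)/(k·n₁).
So n₁ = (1 + 1/k)·((z_{α/2} + z_β)/d)² = 1.500 × (3.523/0.48)².
n₁ = 1.500 × 53.87 = 80.8.
Round up: n₁ = 81, giving n₂ = 2 × 81 = 162.

n₁ = 81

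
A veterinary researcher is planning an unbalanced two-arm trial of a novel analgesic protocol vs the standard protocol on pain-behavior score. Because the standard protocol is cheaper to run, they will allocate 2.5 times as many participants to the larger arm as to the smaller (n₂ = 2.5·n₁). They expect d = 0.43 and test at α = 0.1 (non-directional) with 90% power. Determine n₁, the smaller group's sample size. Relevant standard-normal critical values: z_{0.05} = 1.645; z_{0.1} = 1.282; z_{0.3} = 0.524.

With allocation ratio k = n₂/n₁ = 2.5, Var(x̄₁−x̄₂) = σ²(1/n₁ + 1/(k·n₁)) = σ²·(k+1)/(k·n₁).
So n₁ = (1 + 1/k)·((z_{α/2} + z_β)/d)² = 1.400 × (2.927/0.43)².
n₁ = 1.400 × 46.33 = 64.9.
Round up: n₁ = 65, giving n₂ = ⌈2.5 × 65⌉ = ⌈162.5⌉ = 163.

n₁ = 65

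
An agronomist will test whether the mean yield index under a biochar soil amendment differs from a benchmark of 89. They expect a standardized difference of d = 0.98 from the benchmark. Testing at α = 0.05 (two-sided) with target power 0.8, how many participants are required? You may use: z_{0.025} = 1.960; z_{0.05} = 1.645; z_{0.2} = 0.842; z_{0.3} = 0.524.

For a one-sample test: n = ((z_{α/2} + z_β) / d)².
z_{α/2} + z_β = 1.960 + 0.842 = 2.802.
n = (2.802 / 0.98)² = 2.859² = 8.17.
Round up.

n = 9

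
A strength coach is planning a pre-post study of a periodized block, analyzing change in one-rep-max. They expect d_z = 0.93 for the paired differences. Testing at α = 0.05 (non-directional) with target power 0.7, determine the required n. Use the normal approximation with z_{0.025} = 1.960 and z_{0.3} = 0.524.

For a paired (one-sample on differences) test: n = ((z_{α/2} + z_β) / d)².
z_{α/2} + z_β = 1.960 + 0.524 = 2.484.
n = (2.484 / 0.93)² = 2.671² = 7.13.
Round up.

n = 8 pairs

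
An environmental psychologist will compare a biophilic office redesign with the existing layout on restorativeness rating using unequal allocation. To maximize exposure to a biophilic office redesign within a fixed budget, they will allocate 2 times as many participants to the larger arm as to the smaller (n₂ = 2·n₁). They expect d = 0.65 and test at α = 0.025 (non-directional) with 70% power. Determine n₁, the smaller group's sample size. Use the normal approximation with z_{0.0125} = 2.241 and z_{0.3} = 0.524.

With allocation ratio k = n₂/n₁ = 2, Var(x̄₁−x̄₂) = σ²(1/n₁ + 1/(k·n₁)) = σ²·(k+1)/(k·n₁).
So n₁ = (1 + 1/k)·((z_{α/2} + z_β)/d)² = 1.500 × (2.765/0.65)².
n₁ = 1.500 × 18.10 = 27.1.
Round up: n₁ = 28, giving n₂ = 2 × 28 = 56.

n₁ = 28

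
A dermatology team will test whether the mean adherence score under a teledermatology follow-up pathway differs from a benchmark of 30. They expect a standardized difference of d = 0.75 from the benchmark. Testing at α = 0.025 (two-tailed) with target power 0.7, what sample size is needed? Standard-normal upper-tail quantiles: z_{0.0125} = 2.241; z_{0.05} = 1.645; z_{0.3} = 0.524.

For a one-sample test: n = ((z_{α/2} + z_β) / d)².
z_{α/2} + z_β = 2.241 + 0.524 = 2.765.
n = (2.765 / 0.75)² = 3.687² = 13.59.
Round up.

n = 14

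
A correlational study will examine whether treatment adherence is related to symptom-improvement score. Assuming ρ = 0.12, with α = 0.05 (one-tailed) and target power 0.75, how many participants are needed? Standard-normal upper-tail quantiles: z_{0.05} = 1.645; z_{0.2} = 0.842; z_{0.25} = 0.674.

n = 373

Fisher's z: C = ½·ln((1+r)/(1−r)) = ½·ln(1.2727) = 0.1206.
n = ((z_{α} + z_β)/C)² + 3.
(1.645 + 0.674) / 0.1206 = 2.319 / 0.1206 = 19.229.
n = 19.229² + 3 = 369.75 + 3 = 372.7.
Round up.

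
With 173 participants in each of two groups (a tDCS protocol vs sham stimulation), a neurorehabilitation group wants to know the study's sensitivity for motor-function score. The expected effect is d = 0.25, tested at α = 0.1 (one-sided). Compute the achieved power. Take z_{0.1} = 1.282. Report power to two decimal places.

For two equal groups, power = Φ(d·√(n/2) − z_{α}).
d·√(n/2) = 0.25 × √(173/2) = 0.25 × 9.301 = 2.325.
z_β = 2.325 − 1.282 = 1.043.
Power = Φ(1.043) = 0.852.

power ≈ 0.85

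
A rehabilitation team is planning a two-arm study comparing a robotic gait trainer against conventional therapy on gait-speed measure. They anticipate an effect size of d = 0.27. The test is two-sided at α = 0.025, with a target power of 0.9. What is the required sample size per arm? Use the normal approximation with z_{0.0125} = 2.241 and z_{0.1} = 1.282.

For two independent groups with equal n: n = 2·((z_{α/2} + z_β) / d)².
z_{α/2} + z_β = 2.241 + 1.282 = 3.523.
n = 2 × (3.523 / 0.27)² = 2 × 13.048² = 2 × 170.25 = 340.5.
Round up to the next whole participant.

n = 341 per group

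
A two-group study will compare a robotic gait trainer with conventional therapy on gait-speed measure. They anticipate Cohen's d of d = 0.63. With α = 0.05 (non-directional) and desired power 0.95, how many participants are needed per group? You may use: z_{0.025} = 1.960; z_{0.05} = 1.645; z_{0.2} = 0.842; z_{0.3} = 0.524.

For two independent groups with equal n: n = 2·((z_{α/2} + z_β) / d)².
z_{α/2} + z_β = 1.960 + 1.645 = 3.605.
n = 2 × (3.605 / 0.63)² = 2 × 5.722² = 2 × 32.74 = 65.5.
Round up to the next whole participant.

n = 66 per group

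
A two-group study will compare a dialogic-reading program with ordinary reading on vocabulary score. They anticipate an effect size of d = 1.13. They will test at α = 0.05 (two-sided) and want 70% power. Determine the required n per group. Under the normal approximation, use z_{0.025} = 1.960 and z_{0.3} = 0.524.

For two independent groups with equal n: n = 2·((z_{α/2} + z_β) / d)².
z_{α/2} + z_β = 1.960 + 0.524 = 2.484.
n = 2 × (2.484 / 1.13)² = 2 × 2.198² = 2 × 4.83 = 9.7.
Round up to the next whole participant.

n = 10 per group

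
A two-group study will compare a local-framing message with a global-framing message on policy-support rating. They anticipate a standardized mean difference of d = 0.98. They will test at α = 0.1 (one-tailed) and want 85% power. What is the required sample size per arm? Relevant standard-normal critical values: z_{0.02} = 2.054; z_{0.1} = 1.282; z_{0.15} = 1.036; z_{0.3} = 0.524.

n = 12 per group

For two independent groups with equal n: n = 2·((z_{α} + z_β) / d)².
z_{α} + z_β = 1.282 + 1.036 = 2.318.
n = 2 × (2.318 / 0.98)² = 2 × 2.365² = 2 × 5.59 = 11.2.
Round up to the next whole participant.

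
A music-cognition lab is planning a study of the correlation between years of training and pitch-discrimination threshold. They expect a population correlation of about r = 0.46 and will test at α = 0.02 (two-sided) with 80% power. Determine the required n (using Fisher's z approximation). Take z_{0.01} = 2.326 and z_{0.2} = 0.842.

Fisher's z: C = ½·ln((1+r)/(1−r)) = ½·ln(2.7037) = 0.4973.
n = ((z_{α/2} + z_β)/C)² + 3.
(2.326 + 0.842) / 0.4973 = 3.168 / 0.4973 = 6.370.
n = 6.370² + 3 = 40.58 + 3 = 43.6.
Round up.

n = 44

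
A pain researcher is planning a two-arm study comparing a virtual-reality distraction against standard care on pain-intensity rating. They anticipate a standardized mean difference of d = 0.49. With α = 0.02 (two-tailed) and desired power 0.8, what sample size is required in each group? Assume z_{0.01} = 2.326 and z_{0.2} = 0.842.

n = 84 per group

For two independent groups with equal n: n = 2·((z_{α/2} + z_β) / d)².
z_{α/2} + z_β = 2.326 + 0.842 = 3.168.
n = 2 × (3.168 / 0.49)² = 2 × 6.465² = 2 × 41.80 = 83.6.
Round up to the next whole participant.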